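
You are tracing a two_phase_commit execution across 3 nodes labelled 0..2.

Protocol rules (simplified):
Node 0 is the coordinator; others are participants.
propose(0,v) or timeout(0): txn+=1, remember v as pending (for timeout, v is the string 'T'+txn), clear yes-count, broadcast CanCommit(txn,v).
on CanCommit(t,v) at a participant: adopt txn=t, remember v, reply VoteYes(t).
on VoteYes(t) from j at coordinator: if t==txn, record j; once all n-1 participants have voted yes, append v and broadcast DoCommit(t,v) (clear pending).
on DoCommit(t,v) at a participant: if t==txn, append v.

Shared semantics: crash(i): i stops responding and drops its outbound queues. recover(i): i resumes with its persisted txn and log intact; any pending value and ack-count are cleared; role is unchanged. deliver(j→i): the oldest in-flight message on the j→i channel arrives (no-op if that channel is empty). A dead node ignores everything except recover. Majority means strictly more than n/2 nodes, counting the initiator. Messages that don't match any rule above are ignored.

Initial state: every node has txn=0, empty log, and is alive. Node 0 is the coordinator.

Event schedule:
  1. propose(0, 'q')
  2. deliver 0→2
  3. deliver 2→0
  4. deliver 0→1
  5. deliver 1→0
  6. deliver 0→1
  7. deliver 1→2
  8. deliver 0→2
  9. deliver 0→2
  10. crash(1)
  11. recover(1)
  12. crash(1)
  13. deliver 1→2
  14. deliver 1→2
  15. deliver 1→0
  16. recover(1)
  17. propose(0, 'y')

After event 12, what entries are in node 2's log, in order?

after 1 — propose(0,'q'): n0:coor/t1/[-]
after 2 — deliver 0→2: n2:part/t1/[-]
after 3 — deliver 2→0: ·
after 4 — deliver 0→1: n1:part/t1/[-]
after 5 — deliver 1→0: n0:coor/t1/[q]
after 6 — deliver 0→1: n1:part/t1/[q]
after 7 — deliver 1→2: ·
after 8 — deliver 0→2: n2:part/t1/[q]
after 9 — deliver 0→2: ·
after 10 — crash(1): n1:✗part/t1/[q]
after 11 — recover(1): n1:part/t1/[q]
after 12 — crash(1): n1:✗part/t1/[q]

q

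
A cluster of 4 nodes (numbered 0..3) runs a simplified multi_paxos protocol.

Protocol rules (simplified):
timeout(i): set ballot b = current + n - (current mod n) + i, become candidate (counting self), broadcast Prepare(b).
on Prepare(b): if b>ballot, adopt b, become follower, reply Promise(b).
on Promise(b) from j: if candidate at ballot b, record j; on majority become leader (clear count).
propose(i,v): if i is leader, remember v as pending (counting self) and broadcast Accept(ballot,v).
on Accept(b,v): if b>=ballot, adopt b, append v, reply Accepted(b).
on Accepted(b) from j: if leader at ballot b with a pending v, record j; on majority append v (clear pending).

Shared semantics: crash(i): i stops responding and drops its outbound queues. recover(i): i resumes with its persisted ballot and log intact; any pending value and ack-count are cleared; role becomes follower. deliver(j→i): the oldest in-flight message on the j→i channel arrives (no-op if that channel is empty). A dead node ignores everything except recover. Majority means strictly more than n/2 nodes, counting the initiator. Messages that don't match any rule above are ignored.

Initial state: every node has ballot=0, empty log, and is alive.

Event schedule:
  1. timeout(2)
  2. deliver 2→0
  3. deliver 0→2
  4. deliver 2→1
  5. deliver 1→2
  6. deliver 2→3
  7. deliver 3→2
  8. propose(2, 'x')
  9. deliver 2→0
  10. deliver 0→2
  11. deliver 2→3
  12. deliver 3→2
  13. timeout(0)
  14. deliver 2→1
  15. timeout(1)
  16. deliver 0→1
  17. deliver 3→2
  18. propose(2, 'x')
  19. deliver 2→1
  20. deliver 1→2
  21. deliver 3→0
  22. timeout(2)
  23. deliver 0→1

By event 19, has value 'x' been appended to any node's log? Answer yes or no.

yes

after 1 — timeout(2): n2:cand/b6/[-]
after 2 — deliver 2→0: n0:foll/b6/[-]
after 3 — deliver 0→2: ·
after 4 — deliver 2→1: n1:foll/b6/[-]
after 5 — deliver 1→2: n2:lead/b6/[-]
after 6 — deliver 2→3: n3:foll/b6/[-]
after 7 — deliver 3→2: ·
after 8 — propose(2,'x'): ·
after 9 — deliver 2→0: n0:foll/b6/[x]
after 10 — deliver 0→2: ·
after 11 — deliver 2→3: n3:foll/b6/[x]
after 12 — deliver 3→2: n2:lead/b6/[x]
after 13 — timeout(0): n0:cand/b8/[x]
after 14 — deliver 2→1: n1:foll/b6/[x]
after 15 — timeout(1): n1:cand/b9/[x]
after 16 — deliver 0→1: ·
after 17 — deliver 3→2: ·
after 18 — propose(2,'x'): ·
after 19 — deliver 2→1: ·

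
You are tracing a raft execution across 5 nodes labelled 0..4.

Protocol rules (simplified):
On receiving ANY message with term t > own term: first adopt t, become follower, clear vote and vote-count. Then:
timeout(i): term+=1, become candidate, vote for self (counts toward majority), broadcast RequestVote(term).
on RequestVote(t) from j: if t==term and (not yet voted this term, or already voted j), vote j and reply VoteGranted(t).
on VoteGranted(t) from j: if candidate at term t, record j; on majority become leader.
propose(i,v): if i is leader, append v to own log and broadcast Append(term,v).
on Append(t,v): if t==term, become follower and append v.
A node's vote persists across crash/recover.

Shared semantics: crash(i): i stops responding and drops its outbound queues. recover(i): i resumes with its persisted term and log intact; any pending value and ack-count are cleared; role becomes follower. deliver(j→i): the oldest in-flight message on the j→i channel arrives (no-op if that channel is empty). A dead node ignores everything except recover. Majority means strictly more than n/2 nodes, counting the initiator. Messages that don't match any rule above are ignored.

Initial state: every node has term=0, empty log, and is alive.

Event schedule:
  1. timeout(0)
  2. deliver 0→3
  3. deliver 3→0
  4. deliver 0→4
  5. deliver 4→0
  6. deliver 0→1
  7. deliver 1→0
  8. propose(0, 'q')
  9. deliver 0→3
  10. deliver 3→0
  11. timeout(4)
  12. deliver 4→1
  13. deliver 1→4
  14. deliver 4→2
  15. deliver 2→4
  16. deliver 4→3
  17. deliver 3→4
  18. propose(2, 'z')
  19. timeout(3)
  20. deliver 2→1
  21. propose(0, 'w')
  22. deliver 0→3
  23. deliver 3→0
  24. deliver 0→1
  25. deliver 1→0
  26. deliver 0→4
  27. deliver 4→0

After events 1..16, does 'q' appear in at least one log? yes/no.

yes

1. timeout(0):  <0:cand t1 ->
2. deliver 0→3:  <3:foll t1 ->
3. deliver 3→0:  nop
4. deliver 0→4:  <4:foll t1 ->
5. deliver 4→0:  <0:lead t1 ->
6. deliver 0→1:  <1:foll t1 ->
7. deliver 1→0:  nop
8. propose(0,'q'):  <0:lead t1 q>
9. deliver 0→3:  <3:foll t1 q>
10. deliver 3→0:  nop
11. timeout(4):  <4:cand t2 ->
12. deliver 4→1:  <1:foll t2 ->
13. deliver 1→4:  nop
14. deliver 4→2:  <2:foll t2 ->
15. deliver 2→4:  <4:lead t2 ->
16. deliver 4→3:  <3:foll t2 q>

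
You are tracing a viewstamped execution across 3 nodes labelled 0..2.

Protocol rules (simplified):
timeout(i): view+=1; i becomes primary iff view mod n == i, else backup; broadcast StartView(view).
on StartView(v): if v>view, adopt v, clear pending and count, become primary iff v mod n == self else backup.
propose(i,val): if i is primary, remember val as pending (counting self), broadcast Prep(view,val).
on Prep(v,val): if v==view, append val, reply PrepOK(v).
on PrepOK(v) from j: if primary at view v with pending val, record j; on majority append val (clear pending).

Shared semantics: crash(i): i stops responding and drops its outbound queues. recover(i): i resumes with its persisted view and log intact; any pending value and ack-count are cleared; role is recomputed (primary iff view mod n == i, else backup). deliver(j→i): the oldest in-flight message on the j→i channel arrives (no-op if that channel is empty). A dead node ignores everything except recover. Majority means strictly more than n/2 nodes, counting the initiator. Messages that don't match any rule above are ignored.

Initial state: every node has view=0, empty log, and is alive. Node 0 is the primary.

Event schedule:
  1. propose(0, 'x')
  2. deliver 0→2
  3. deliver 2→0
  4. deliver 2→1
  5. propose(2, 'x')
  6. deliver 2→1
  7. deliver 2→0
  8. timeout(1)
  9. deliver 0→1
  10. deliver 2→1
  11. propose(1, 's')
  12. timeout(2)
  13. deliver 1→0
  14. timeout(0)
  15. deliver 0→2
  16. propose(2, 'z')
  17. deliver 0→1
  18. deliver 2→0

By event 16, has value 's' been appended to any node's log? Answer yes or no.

[1] propose(0,'x') → ∅
[2] deliver 0→2 → N2(back v0 [x])
[3] deliver 2→0 → N0(prim v0 [x])
[4] deliver 2→1 → ∅
[5] propose(2,'x') → ∅
[6] deliver 2→1 → ∅
[7] deliver 2→0 → ∅
[8] timeout(1) → N1(prim v1 [-])
[9] deliver 0→1 → ∅
[10] deliver 2→1 → ∅
[11] propose(1,'s') → ∅
[12] timeout(2) → N2(back v1 [x])
[13] deliver 1→0 → N0(back v1 [x])
[14] timeout(0) → N0(back v2 [x])
[15] deliver 0→2 → N2(prim v2 [x])
[16] propose(2,'z') → ∅

no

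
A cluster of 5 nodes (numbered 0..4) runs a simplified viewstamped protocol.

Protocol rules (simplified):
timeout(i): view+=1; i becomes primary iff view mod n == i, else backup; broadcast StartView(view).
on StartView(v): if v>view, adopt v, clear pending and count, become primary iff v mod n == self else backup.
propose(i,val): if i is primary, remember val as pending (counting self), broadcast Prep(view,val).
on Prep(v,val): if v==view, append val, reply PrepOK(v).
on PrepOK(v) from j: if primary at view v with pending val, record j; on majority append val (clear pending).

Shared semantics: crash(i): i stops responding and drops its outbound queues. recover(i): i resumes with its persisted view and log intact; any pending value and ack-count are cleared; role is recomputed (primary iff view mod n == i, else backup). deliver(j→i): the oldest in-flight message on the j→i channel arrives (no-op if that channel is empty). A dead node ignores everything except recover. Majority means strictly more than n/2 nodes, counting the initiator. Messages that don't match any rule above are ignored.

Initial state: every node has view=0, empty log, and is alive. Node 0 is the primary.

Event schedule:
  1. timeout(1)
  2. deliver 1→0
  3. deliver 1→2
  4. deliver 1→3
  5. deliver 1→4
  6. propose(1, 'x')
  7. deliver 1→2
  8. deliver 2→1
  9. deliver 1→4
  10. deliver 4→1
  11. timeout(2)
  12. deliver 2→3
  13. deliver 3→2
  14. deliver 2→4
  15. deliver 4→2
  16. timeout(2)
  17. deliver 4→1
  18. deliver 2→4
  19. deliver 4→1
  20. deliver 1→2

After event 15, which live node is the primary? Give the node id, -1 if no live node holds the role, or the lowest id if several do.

[1] timeout(1) → N1(prim v1 [-])
[2] deliver 1→0 → N0(back v1 [-])
[3] deliver 1→2 → N2(back v1 [-])
[4] deliver 1→3 → N3(back v1 [-])
[5] deliver 1→4 → N4(back v1 [-])
[6] propose(1,'x') → ∅
[7] deliver 1→2 → N2(back v1 [x])
[8] deliver 2→1 → ∅
[9] deliver 1→4 → N4(back v1 [x])
[10] deliver 4→1 → N1(prim v1 [x])
[11] timeout(2) → N2(prim v2 [x])
[12] deliver 2→3 → N3(back v2 [-])
[13] deliver 3→2 → ∅
[14] deliver 2→4 → N4(back v2 [x])
[15] deliver 4→2 → ∅

1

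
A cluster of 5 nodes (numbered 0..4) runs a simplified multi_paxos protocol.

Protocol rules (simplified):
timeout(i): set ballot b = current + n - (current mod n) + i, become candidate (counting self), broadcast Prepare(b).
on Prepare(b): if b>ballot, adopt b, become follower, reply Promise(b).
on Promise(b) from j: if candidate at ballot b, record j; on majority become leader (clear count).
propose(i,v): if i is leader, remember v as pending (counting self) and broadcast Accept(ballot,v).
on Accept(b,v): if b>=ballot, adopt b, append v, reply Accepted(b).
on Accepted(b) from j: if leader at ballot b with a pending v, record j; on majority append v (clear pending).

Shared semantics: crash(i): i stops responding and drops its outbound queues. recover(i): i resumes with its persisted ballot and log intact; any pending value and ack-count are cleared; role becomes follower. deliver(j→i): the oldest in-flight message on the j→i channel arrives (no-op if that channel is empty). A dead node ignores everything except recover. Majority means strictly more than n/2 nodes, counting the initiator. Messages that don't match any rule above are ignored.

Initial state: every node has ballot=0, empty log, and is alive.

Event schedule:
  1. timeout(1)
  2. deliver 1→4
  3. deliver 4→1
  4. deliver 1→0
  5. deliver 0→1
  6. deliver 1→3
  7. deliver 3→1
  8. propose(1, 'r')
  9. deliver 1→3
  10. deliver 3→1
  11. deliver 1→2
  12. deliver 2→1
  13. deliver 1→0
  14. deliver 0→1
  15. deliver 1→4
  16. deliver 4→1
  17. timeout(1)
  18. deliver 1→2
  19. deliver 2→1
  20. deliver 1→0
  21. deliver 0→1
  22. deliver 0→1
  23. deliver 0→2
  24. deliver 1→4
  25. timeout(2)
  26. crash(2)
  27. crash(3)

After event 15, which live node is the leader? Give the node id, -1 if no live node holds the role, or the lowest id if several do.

after 1 — timeout(1): n1:cand/b6/[-]
after 2 — deliver 1→4: n4:foll/b6/[-]
after 3 — deliver 4→1: ·
after 4 — deliver 1→0: n0:foll/b6/[-]
after 5 — deliver 0→1: n1:lead/b6/[-]
after 6 — deliver 1→3: n3:foll/b6/[-]
after 7 — deliver 3→1: ·
after 8 — propose(1,'r'): ·
after 9 — deliver 1→3: n3:foll/b6/[r]
after 10 — deliver 3→1: ·
after 11 — deliver 1→2: n2:foll/b6/[-]
after 12 — deliver 2→1: ·
after 13 — deliver 1→0: n0:foll/b6/[r]
after 14 — deliver 0→1: n1:lead/b6/[r]
after 15 — deliver 1→4: n4:foll/b6/[r]

1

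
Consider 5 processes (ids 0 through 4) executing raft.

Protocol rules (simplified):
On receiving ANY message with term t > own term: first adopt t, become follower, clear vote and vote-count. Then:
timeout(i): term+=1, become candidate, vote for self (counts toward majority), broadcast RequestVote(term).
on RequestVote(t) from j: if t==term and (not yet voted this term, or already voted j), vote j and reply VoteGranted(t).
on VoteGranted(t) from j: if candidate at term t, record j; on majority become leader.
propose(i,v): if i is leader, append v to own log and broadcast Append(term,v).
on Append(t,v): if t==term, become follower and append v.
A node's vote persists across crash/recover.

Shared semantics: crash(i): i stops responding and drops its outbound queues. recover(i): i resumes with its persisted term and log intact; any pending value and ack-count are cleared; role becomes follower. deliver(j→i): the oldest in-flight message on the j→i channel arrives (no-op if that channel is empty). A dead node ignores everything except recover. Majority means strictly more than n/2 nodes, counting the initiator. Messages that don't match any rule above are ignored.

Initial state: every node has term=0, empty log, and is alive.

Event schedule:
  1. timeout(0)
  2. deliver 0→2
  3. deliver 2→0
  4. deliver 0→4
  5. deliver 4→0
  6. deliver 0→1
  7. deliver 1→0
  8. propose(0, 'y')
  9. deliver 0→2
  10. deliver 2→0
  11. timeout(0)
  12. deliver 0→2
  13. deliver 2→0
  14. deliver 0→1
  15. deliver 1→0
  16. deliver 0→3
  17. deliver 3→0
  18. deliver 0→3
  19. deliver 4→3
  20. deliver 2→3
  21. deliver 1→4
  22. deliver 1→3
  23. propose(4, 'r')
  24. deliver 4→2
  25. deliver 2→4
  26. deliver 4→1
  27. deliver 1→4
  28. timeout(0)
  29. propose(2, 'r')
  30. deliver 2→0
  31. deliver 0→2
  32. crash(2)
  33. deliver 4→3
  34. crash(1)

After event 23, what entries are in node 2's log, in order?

step 1 timeout(0): 0={cand,t=1,log=-}
step 2 deliver 0→2: 2={foll,t=1,log=-}
step 3 deliver 2→0: —
step 4 deliver 0→4: 4={foll,t=1,log=-}
step 5 deliver 4→0: 0={lead,t=1,log=-}
step 6 deliver 0→1: 1={foll,t=1,log=-}
step 7 deliver 1→0: —
step 8 propose(0,'y'): 0={lead,t=1,log=y}
step 9 deliver 0→2: 2={foll,t=1,log=y}
step 10 deliver 2→0: —
step 11 timeout(0): 0={cand,t=2,log=y}
step 12 deliver 0→2: 2={foll,t=2,log=y}
step 13 deliver 2→0: —
step 14 deliver 0→1: 1={foll,t=1,log=y}
step 15 deliver 1→0: —
step 16 deliver 0→3: 3={foll,t=1,log=-}
step 17 deliver 3→0: —
step 18 deliver 0→3: 3={foll,t=1,log=y}
step 19 deliver 4→3: —
step 20 deliver 2→3: —
step 21 deliver 1→4: —
step 22 deliver 1→3: —
step 23 propose(4,'r'): —

y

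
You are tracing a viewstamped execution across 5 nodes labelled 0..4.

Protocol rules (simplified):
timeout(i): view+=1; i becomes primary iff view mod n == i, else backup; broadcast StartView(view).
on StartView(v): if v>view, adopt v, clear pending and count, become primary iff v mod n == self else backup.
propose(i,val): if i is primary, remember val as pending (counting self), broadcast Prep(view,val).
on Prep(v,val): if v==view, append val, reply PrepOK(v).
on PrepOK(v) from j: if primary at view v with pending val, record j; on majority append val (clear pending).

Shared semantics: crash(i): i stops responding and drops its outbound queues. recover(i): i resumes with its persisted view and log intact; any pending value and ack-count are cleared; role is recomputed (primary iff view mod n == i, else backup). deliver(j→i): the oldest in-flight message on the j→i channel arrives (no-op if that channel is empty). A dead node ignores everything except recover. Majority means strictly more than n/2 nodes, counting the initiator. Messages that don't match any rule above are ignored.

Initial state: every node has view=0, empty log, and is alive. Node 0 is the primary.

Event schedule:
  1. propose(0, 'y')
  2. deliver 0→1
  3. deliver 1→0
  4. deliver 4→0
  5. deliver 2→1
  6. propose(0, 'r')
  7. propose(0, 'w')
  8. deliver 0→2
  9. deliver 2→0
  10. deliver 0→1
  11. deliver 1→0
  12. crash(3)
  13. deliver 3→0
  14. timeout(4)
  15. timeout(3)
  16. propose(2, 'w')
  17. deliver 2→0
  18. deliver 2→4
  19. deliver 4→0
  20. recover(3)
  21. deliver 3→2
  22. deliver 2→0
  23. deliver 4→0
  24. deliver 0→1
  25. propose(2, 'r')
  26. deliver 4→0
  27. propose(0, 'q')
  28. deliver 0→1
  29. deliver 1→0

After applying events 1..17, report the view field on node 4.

e1 propose(0,'y'): ·
e2 deliver 0→1: 1[back,v=0,y]
e3 deliver 1→0: ·
e4 deliver 4→0: ·
e5 deliver 2→1: ·
e6 propose(0,'r'): ·
e7 propose(0,'w'): ·
e8 deliver 0→2: 2[back,v=0,y]
e9 deliver 2→0: ·
e10 deliver 0→1: 1[back,v=0,y,r]
e11 deliver 1→0: 0[prim,v=0,w]
e12 crash(3): 3[✗back,v=0,-]
e13 deliver 3→0: ·
e14 timeout(4): 4[back,v=1,-]
e15 timeout(3): ·
e16 propose(2,'w'): ·
e17 deliver 2→0: ·

1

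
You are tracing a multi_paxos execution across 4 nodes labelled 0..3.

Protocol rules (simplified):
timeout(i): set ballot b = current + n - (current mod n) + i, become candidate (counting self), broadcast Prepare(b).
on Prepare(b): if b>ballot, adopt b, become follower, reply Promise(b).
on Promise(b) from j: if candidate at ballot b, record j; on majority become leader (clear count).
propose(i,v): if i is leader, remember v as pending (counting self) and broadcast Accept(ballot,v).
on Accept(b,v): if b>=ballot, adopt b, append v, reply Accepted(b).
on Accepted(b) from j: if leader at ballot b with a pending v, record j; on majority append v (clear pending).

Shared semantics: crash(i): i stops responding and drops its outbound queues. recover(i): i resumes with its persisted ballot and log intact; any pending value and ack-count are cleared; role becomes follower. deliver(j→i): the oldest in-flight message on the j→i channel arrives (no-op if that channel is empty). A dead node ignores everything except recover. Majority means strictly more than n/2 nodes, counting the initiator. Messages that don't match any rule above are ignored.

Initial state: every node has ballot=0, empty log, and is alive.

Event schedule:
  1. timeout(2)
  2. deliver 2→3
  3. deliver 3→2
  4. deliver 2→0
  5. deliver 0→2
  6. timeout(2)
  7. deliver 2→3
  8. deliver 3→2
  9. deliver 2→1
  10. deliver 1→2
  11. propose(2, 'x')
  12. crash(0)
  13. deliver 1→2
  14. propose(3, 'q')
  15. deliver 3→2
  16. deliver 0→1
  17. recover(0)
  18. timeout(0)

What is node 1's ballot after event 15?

6

step 1 timeout(2): 2={cand,b=6,log=-}
step 2 deliver 2→3: 3={foll,b=6,log=-}
step 3 deliver 3→2: —
step 4 deliver 2→0: 0={foll,b=6,log=-}
step 5 deliver 0→2: 2={lead,b=6,log=-}
step 6 timeout(2): 2={cand,b=10,log=-}
step 7 deliver 2→3: 3={foll,b=10,log=-}
step 8 deliver 3→2: —
step 9 deliver 2→1: 1={foll,b=6,log=-}
step 10 deliver 1→2: —
step 11 propose(2,'x'): —
step 12 crash(0): 0={✗foll,b=6,log=-}
step 13 deliver 1→2: —
step 14 propose(3,'q'): —
step 15 deliver 3→2: —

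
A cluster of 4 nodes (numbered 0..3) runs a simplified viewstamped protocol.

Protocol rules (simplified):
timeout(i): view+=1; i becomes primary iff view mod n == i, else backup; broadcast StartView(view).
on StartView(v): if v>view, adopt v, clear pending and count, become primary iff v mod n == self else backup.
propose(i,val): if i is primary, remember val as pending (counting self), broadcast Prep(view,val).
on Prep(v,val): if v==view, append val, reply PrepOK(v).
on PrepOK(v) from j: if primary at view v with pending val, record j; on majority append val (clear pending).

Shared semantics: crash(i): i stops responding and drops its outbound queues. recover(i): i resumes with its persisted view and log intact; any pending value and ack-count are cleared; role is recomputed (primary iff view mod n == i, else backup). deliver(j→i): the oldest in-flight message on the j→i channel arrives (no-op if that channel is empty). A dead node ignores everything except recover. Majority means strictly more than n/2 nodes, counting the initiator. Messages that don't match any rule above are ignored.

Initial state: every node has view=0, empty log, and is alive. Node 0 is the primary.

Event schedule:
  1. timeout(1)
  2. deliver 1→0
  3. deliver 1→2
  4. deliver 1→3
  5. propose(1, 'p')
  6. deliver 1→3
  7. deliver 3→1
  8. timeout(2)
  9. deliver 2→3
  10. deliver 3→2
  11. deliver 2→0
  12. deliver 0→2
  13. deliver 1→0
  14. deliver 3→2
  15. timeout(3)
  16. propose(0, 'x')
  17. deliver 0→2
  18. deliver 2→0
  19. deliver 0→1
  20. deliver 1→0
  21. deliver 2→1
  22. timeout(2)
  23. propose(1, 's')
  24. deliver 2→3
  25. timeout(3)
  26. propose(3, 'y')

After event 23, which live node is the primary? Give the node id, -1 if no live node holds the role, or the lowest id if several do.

1. timeout(1):  <1:prim v1 ->
2. deliver 1→0:  <0:back v1 ->
3. deliver 1→2:  <2:back v1 ->
4. deliver 1→3:  <3:back v1 ->
5. propose(1,'p'):  nop
6. deliver 1→3:  <3:back v1 p>
7. deliver 3→1:  nop
8. timeout(2):  <2:prim v2 ->
9. deliver 2→3:  <3:back v2 p>
10. deliver 3→2:  nop
11. deliver 2→0:  <0:back v2 ->
12. deliver 0→2:  nop
13. deliver 1→0:  nop
14. deliver 3→2:  nop
15. timeout(3):  <3:prim v3 p>
16. propose(0,'x'):  nop
17. deliver 0→2:  nop
18. deliver 2→0:  nop
19. deliver 0→1:  nop
20. deliver 1→0:  nop
21. deliver 2→1:  <1:back v2 ->
22. timeout(2):  <2:back v3 ->
23. propose(1,'s'):  nop

3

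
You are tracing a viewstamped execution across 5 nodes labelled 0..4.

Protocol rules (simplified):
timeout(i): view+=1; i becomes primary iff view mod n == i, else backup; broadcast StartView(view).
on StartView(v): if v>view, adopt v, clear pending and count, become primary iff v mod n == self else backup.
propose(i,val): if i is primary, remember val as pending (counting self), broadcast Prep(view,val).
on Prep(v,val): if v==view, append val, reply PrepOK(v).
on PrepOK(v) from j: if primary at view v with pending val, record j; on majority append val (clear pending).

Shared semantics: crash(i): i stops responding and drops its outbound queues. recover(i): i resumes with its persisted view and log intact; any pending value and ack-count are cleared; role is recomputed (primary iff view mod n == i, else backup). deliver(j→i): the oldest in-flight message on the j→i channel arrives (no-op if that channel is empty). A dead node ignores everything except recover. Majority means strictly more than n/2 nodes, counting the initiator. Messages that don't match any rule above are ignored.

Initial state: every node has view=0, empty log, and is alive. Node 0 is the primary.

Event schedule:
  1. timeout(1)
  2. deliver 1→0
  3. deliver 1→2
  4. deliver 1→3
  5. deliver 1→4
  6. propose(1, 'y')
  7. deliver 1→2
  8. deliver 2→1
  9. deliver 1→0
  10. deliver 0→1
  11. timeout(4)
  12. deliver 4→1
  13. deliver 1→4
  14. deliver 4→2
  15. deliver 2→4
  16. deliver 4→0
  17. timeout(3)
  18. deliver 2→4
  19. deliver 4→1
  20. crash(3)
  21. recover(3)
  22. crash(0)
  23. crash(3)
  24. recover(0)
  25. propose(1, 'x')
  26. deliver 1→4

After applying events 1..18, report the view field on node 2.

step 1 timeout(1): 1={prim,v=1,log=-}
step 2 deliver 1→0: 0={back,v=1,log=-}
step 3 deliver 1→2: 2={back,v=1,log=-}
step 4 deliver 1→3: 3={back,v=1,log=-}
step 5 deliver 1→4: 4={back,v=1,log=-}
step 6 propose(1,'y'): —
step 7 deliver 1→2: 2={back,v=1,log=y}
step 8 deliver 2→1: —
step 9 deliver 1→0: 0={back,v=1,log=y}
step 10 deliver 0→1: 1={prim,v=1,log=y}
step 11 timeout(4): 4={back,v=2,log=-}
step 12 deliver 4→1: 1={back,v=2,log=y}
step 13 deliver 1→4: —
step 14 deliver 4→2: 2={prim,v=2,log=y}
step 15 deliver 2→4: —
step 16 deliver 4→0: 0={back,v=2,log=y}
step 17 timeout(3): 3={back,v=2,log=-}
step 18 deliver 2→4: —

2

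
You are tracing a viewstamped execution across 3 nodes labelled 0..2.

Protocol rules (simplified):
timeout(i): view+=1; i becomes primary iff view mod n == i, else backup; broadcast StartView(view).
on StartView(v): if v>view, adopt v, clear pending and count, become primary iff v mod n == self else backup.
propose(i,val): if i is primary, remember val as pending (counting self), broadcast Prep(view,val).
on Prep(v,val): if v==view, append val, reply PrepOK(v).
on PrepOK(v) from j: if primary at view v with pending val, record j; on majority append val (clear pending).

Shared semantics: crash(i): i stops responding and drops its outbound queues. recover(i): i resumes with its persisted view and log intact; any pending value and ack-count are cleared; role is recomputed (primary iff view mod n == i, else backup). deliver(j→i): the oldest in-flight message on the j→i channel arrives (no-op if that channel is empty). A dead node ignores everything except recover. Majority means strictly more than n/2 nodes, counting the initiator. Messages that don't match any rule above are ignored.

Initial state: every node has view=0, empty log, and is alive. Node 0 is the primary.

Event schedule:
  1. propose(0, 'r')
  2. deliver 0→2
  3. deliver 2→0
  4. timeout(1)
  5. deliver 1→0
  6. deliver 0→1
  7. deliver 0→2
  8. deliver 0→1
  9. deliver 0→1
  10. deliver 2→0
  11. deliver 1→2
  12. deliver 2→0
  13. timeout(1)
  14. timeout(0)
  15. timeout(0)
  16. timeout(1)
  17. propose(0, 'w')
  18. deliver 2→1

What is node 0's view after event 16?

[1] propose(0,'r') → ∅
[2] deliver 0→2 → N2(back v0 [r])
[3] deliver 2→0 → N0(prim v0 [r])
[4] timeout(1) → N1(prim v1 [-])
[5] deliver 1→0 → N0(back v1 [r])
[6] deliver 0→1 → ∅
[7] deliver 0→2 → ∅
[8] deliver 0→1 → ∅
[9] deliver 0→1 → ∅
[10] deliver 2→0 → ∅
[11] deliver 1→2 → N2(back v1 [r])
[12] deliver 2→0 → ∅
[13] timeout(1) → N1(back v2 [-])
[14] timeout(0) → N0(back v2 [r])
[15] timeout(0) → N0(prim v3 [r])
[16] timeout(1) → N1(back v3 [-])

3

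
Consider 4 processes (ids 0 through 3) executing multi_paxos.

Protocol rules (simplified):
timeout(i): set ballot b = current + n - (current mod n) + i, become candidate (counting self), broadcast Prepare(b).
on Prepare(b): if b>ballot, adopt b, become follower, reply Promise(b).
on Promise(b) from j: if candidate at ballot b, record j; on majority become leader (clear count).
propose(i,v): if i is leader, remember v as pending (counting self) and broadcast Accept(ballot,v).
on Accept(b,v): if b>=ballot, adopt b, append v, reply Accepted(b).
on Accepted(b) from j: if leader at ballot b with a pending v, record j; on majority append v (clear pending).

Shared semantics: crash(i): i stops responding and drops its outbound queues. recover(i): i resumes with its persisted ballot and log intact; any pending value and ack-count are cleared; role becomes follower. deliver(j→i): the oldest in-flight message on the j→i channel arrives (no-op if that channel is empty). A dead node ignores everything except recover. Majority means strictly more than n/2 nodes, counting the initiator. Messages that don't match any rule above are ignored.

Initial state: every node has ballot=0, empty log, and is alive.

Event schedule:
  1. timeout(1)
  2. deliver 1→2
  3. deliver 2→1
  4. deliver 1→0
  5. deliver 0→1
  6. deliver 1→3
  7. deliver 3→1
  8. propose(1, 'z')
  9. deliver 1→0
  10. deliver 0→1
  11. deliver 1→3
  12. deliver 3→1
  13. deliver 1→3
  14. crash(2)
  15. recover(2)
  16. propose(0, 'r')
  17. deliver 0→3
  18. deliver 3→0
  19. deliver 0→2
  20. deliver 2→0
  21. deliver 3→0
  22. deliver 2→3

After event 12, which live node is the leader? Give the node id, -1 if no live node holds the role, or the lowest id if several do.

1

1. timeout(1):  <1:cand b5 ->
2. deliver 1→2:  <2:foll b5 ->
3. deliver 2→1:  nop
4. deliver 1→0:  <0:foll b5 ->
5. deliver 0→1:  <1:lead b5 ->
6. deliver 1→3:  <3:foll b5 ->
7. deliver 3→1:  nop
8. propose(1,'z'):  nop
9. deliver 1→0:  <0:foll b5 z>
10. deliver 0→1:  nop
11. deliver 1→3:  <3:foll b5 z>
12. deliver 3→1:  <1:lead b5 z>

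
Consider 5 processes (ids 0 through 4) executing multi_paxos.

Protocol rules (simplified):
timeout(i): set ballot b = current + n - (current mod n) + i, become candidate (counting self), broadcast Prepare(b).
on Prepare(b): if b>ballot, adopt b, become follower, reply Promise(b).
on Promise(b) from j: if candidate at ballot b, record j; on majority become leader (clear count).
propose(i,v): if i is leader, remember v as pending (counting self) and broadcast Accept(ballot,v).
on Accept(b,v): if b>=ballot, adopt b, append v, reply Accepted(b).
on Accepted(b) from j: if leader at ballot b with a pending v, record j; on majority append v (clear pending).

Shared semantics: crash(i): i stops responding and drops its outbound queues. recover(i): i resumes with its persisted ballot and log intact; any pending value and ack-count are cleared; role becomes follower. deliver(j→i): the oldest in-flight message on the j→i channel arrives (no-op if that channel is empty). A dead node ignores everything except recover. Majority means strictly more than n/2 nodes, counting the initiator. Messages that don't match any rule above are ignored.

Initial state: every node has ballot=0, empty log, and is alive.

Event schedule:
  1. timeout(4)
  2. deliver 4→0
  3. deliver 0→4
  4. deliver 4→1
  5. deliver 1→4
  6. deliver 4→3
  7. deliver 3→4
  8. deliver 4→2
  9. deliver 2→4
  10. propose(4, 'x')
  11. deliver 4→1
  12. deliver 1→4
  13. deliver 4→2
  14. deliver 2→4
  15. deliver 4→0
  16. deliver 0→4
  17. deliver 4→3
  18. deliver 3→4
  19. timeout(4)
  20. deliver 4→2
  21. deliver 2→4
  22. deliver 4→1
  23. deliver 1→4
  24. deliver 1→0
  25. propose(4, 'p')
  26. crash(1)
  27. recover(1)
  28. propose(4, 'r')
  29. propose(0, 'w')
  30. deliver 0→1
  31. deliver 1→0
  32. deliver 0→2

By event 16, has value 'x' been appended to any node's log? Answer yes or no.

step 1 timeout(4): 4={cand,b=9,log=-}
step 2 deliver 4→0: 0={foll,b=9,log=-}
step 3 deliver 0→4: —
step 4 deliver 4→1: 1={foll,b=9,log=-}
step 5 deliver 1→4: 4={lead,b=9,log=-}
step 6 deliver 4→3: 3={foll,b=9,log=-}
step 7 deliver 3→4: —
step 8 deliver 4→2: 2={foll,b=9,log=-}
step 9 deliver 2→4: —
step 10 propose(4,'x'): —
step 11 deliver 4→1: 1={foll,b=9,log=x}
step 12 deliver 1→4: —
step 13 deliver 4→2: 2={foll,b=9,log=x}
step 14 deliver 2→4: 4={lead,b=9,log=x}
step 15 deliver 4→0: 0={foll,b=9,log=x}
step 16 deliver 0→4: —

yes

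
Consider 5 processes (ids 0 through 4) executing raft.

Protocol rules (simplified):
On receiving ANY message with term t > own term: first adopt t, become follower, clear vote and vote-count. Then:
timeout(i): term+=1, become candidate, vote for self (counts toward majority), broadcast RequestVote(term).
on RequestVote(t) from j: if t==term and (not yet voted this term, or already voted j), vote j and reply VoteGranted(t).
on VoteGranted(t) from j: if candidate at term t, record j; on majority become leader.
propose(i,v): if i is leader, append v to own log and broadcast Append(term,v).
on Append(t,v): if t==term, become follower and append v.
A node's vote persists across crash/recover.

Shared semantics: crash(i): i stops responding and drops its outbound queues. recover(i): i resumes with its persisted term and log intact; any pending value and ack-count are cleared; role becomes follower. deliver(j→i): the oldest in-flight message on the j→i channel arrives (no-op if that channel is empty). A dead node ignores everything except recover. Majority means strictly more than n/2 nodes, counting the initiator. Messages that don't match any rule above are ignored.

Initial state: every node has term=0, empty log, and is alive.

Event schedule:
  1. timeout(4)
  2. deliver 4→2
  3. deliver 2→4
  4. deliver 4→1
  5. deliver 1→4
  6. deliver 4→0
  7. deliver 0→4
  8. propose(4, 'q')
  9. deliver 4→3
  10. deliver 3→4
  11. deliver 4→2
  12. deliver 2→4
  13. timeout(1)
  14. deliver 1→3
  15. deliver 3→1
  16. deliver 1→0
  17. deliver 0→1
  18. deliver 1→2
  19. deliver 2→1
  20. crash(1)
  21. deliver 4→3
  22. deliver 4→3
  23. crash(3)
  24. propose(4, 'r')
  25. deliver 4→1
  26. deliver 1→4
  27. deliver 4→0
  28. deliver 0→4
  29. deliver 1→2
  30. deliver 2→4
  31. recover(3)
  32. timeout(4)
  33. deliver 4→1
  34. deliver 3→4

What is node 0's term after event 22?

after 1 — timeout(4): n4:cand/t1/[-]
after 2 — deliver 4→2: n2:foll/t1/[-]
after 3 — deliver 2→4: ·
after 4 — deliver 4→1: n1:foll/t1/[-]
after 5 — deliver 1→4: n4:lead/t1/[-]
after 6 — deliver 4→0: n0:foll/t1/[-]
after 7 — deliver 0→4: ·
after 8 — propose(4,'q'): n4:lead/t1/[q]
after 9 — deliver 4→3: n3:foll/t1/[-]
after 10 — deliver 3→4: ·
after 11 — deliver 4→2: n2:foll/t1/[q]
after 12 — deliver 2→4: ·
after 13 — timeout(1): n1:cand/t2/[-]
after 14 — deliver 1→3: n3:foll/t2/[-]
after 15 — deliver 3→1: ·
after 16 — deliver 1→0: n0:foll/t2/[-]
after 17 — deliver 0→1: n1:lead/t2/[-]
after 18 — deliver 1→2: n2:foll/t2/[q]
after 19 — deliver 2→1: ·
after 20 — crash(1): n1:✗lead/t2/[-]
after 21 — deliver 4→3: ·
after 22 — deliver 4→3: ·

2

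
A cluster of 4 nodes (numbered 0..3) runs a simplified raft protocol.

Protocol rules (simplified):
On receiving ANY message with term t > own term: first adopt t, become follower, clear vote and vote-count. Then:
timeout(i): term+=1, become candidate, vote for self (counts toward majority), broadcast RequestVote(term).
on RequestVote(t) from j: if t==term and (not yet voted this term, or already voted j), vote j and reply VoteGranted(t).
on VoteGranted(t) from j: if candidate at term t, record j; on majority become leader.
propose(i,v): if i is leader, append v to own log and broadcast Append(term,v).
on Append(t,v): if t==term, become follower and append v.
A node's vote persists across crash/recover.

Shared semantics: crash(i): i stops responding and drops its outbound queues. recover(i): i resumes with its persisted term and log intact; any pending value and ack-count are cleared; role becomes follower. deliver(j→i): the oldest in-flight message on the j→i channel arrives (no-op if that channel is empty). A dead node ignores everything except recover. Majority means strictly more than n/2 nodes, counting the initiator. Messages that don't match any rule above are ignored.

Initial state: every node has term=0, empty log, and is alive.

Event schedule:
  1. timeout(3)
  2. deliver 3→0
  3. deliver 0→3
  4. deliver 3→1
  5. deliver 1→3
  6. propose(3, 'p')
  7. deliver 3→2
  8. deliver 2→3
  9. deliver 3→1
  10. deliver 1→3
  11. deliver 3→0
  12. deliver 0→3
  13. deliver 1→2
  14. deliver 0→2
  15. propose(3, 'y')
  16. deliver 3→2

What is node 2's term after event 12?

1

e1 timeout(3): 3[cand,t=1,-]
e2 deliver 3→0: 0[foll,t=1,-]
e3 deliver 0→3: ·
e4 deliver 3→1: 1[foll,t=1,-]
e5 deliver 1→3: 3[lead,t=1,-]
e6 propose(3,'p'): 3[lead,t=1,p]
e7 deliver 3→2: 2[foll,t=1,-]
e8 deliver 2→3: ·
e9 deliver 3→1: 1[foll,t=1,p]
e10 deliver 1→3: ·
e11 deliver 3→0: 0[foll,t=1,p]
e12 deliver 0→3: ·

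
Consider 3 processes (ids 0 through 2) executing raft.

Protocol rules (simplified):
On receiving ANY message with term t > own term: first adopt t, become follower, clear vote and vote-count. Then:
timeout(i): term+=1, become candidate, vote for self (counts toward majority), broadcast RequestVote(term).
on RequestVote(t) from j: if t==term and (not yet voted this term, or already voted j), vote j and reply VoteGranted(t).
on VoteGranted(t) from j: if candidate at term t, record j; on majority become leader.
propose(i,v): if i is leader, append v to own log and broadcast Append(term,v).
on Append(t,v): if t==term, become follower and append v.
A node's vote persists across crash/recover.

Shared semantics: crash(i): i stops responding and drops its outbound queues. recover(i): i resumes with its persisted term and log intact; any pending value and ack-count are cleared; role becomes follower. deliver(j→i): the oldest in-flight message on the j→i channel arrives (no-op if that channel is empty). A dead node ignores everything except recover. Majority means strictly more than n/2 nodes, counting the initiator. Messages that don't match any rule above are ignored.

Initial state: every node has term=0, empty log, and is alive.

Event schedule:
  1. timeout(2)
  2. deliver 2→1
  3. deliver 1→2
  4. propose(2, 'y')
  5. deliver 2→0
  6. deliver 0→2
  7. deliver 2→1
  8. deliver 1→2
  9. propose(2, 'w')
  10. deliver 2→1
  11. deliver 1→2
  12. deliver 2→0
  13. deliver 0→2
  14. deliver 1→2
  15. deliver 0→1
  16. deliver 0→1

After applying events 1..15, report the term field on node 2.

1

step 1 timeout(2): 2={cand,t=1,log=-}
step 2 deliver 2→1: 1={foll,t=1,log=-}
step 3 deliver 1→2: 2={lead,t=1,log=-}
step 4 propose(2,'y'): 2={lead,t=1,log=y}
step 5 deliver 2→0: 0={foll,t=1,log=-}
step 6 deliver 0→2: —
step 7 deliver 2→1: 1={foll,t=1,log=y}
step 8 deliver 1→2: —
step 9 propose(2,'w'): 2={lead,t=1,log=y,w}
step 10 deliver 2→1: 1={foll,t=1,log=y,w}
step 11 deliver 1→2: —
step 12 deliver 2→0: 0={foll,t=1,log=y}
step 13 deliver 0→2: —
step 14 deliver 1→2: —
step 15 deliver 0→1: —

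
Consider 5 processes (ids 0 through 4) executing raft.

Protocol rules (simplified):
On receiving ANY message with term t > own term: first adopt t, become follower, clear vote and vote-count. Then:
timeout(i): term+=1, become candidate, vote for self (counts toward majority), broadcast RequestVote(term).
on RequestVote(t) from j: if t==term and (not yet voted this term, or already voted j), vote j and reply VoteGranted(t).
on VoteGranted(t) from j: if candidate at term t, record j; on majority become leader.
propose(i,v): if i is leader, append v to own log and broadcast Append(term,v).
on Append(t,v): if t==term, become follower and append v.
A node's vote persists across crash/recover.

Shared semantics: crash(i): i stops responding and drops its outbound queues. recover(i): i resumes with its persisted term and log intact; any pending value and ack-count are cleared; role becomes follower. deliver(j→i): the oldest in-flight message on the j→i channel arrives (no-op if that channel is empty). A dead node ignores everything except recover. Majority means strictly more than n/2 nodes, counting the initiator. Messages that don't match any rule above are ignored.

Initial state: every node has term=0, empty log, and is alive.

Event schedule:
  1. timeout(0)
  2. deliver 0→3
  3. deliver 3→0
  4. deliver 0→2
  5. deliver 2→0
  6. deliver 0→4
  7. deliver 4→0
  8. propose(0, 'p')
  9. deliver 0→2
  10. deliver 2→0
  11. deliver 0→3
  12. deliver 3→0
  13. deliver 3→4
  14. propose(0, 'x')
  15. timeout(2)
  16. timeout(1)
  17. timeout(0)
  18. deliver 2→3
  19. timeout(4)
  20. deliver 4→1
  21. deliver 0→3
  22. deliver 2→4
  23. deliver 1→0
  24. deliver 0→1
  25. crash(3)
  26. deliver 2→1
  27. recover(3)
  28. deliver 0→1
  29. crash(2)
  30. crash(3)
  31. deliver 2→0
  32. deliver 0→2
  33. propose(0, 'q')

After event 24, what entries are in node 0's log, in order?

p,x

[1] timeout(0) → N0(cand t1 [-])
[2] deliver 0→3 → N3(foll t1 [-])
[3] deliver 3→0 → ∅
[4] deliver 0→2 → N2(foll t1 [-])
[5] deliver 2→0 → N0(lead t1 [-])
[6] deliver 0→4 → N4(foll t1 [-])
[7] deliver 4→0 → ∅
[8] propose(0,'p') → N0(lead t1 [p])
[9] deliver 0→2 → N2(foll t1 [p])
[10] deliver 2→0 → ∅
[11] deliver 0→3 → N3(foll t1 [p])
[12] deliver 3→0 → ∅
[13] deliver 3→4 → ∅
[14] propose(0,'x') → N0(lead t1 [p,x])
[15] timeout(2) → N2(cand t2 [p])
[16] timeout(1) → N1(cand t1 [-])
[17] timeout(0) → N0(cand t2 [p,x])
[18] deliver 2→3 → N3(foll t2 [p])
[19] timeout(4) → N4(cand t2 [-])
[20] deliver 4→1 → N1(foll t2 [-])
[21] deliver 0→3 → ∅
[22] deliver 2→4 → ∅
[23] deliver 1→0 → ∅
[24] deliver 0→1 → ∅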